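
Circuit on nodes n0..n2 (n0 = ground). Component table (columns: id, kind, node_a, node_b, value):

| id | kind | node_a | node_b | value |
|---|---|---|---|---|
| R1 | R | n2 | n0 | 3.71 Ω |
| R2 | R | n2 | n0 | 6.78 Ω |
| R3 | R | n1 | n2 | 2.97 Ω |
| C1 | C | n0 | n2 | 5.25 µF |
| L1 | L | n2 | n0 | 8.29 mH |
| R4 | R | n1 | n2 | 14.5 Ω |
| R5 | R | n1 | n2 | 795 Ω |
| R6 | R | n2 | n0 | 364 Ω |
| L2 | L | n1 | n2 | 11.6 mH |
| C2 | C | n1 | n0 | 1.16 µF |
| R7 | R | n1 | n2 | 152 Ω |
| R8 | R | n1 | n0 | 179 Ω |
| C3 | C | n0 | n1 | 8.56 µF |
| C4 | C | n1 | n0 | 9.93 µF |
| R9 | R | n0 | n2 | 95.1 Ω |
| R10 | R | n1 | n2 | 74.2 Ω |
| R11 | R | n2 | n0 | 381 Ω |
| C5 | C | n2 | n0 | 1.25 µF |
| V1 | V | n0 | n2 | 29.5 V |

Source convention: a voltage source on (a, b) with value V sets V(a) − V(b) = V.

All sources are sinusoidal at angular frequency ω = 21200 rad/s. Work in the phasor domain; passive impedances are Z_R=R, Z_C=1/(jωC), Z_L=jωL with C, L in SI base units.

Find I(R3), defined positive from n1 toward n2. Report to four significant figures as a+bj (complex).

4.845+4.946j A

Element admittances at ω=21200 rad/s:
  Y(R1) = 0.2695+0.000j S between n2,n0
  Y(R2) = 0.1475+0.000j S between n2,n0
  Y(R3) = 0.3367+0.000j S between n1,n2
  Y(C1) = 0.000+0.1113j S between n0,n2
  Y(L1) = 0.000-0.005690j S between n2,n0
  Y(R4) = 0.06897+0.000j S between n1,n2
  Y(R5) = 0.001258+0.000j S between n1,n2
  Y(R6) = 0.002747+0.000j S between n2,n0
  Y(L2) = 0.000-0.004066j S between n1,n2
  Y(C2) = 0.000+0.02459j S between n1,n0
  Y(R7) = 0.006579+0.000j S between n1,n2
  Y(R8) = 0.005587+0.000j S between n1,n0
  Y(C3) = 0.000+0.1815j S between n0,n1
  Y(C4) = 0.000+0.2105j S between n1,n0
  Y(R9) = 0.01052+0.000j S between n0,n2
  Y(R10) = 0.01348+0.000j S between n1,n2
  Y(R11) = 0.002625+0.000j S between n2,n0
  Y(C5) = 0.000+0.02650j S between n2,n0
  V1: constraint V(n0)−V(n2) = 29.5
Assemble and solve the 3×3 MNA system:
  V(n1)=-15.11+14.69j  V(n2)=-29.50+0.000j
  i(V1)=-18.97-10.11j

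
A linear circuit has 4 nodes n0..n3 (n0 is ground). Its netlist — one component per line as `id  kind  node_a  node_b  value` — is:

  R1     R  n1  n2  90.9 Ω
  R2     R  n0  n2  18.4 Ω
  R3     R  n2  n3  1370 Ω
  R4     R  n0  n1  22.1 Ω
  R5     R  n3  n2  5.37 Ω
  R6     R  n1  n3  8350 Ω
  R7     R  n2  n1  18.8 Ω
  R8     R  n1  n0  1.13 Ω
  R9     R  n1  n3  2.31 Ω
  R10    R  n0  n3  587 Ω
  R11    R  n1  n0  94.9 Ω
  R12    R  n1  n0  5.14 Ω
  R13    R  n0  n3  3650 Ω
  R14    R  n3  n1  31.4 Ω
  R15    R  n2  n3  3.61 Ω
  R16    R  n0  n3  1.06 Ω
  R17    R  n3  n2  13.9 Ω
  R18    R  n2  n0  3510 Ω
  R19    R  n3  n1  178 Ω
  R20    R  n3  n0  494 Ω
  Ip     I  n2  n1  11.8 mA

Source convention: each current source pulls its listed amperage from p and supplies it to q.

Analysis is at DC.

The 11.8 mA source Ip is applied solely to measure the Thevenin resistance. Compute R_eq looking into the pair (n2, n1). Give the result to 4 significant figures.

Apply KCL at each of the 3 non-ground nodes and solve the resulting linear system.
Node n1: branches {R1, R4, R6, R7, R8, R9, R11, R12, R14, R19, Ip} → V_1 = 0.004928
Node n2: branches {R1, R2, R3, R5, R7, R15, R17, R18, Ip} → V_2 = -0.02136
Node n3: branches {R3, R5, R6, R9, R10, R13, R14, R15, R16, R17, R19, R20} → V_3 = -0.004673

R_eq = 2.228 Ω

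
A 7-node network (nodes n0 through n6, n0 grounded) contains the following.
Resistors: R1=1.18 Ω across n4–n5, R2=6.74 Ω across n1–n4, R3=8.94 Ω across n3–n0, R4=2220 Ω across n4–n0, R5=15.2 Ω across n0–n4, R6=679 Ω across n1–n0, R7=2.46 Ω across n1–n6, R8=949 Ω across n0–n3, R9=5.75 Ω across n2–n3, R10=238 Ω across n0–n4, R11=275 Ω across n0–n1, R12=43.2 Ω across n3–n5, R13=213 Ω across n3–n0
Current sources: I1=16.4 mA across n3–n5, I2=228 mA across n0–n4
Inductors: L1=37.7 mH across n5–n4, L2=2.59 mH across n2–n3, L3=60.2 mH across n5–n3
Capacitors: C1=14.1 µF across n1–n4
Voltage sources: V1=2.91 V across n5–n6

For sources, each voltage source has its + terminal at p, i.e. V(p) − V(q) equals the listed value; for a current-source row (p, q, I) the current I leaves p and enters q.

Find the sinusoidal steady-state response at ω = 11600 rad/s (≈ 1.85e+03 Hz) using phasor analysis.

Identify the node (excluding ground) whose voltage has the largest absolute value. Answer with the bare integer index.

Element admittances at ω=11600 rad/s:
  Y(R1) = 0.8475+0.000j S between n4,n5
  I1: injects 0.0164 A into n5 (from n3)
  Y(L1) = 0.000-0.002287j S between n5,n4
  Y(R2) = 0.1484+0.000j S between n1,n4
  Y(R3) = 0.1119+0.000j S between n3,n0
  Y(R4) = 0.0004505+0.000j S between n4,n0
  Y(R5) = 0.06579+0.000j S between n0,n4
  Y(R6) = 0.001473+0.000j S between n1,n0
  Y(R7) = 0.4065+0.000j S between n1,n6
  Y(R8) = 0.001054+0.000j S between n0,n3
  Y(L2) = 0.000-0.03328j S between n2,n3
  Y(R9) = 0.1739+0.000j S between n2,n3
  Y(R10) = 0.004202+0.000j S between n0,n4
  Y(R11) = 0.003636+0.000j S between n0,n1
  Y(R12) = 0.02315+0.000j S between n3,n5
  Y(R13) = 0.004695+0.000j S between n3,n0
  Y(L3) = 0.000-0.001432j S between n5,n3
  I2: injects 0.228 A into n4 (from n0)
  Y(C1) = 0.000+0.1636j S between n1,n4
  V1: constraint V(n5)−V(n6) = 2.91
Assemble and solve the 7×7 MNA system:
  V(n1)=0.8775+0.5993j  V(n2)=0.3661+0.0009996j  V(n3)=0.3661+0.0009996j  V(n4)=2.562-0.04514j  V(n5)=2.924+0.1643j  V(n6)=0.01446+0.1643j
  i(V1)=-0.3508-0.1768j

5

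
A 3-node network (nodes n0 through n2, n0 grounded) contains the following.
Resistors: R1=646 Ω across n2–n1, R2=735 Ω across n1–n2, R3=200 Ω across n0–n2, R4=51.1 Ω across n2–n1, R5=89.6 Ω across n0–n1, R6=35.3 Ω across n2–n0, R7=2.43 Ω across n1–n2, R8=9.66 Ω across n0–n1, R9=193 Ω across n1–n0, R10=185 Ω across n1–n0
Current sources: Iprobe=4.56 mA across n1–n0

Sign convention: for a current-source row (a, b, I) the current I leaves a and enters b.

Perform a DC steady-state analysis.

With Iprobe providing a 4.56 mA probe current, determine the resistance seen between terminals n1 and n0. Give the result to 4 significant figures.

Apply KCL at each of the 2 non-ground nodes and solve the resulting linear system.
Node n1: branches {R1, R2, R4, R5, R7, R8, R9, R10, Iprobe} → V_1 = -0.02919
Node n2: branches {R1, R2, R3, R4, R6, R7} → V_2 = -0.02711

R_eq = 6.401 Ω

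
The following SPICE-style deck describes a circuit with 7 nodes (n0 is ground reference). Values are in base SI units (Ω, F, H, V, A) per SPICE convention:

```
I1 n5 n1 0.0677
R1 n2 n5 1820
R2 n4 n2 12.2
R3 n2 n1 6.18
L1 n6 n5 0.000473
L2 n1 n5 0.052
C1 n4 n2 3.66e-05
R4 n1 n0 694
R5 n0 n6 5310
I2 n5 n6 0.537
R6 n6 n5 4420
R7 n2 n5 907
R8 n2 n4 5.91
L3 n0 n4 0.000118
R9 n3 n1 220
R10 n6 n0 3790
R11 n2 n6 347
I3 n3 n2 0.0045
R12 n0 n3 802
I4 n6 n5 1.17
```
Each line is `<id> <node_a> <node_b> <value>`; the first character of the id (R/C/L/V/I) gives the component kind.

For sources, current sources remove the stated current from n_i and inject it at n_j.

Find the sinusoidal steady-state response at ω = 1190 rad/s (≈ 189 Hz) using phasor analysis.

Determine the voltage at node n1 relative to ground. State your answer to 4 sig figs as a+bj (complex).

0.02140+0.1245j V

Apply KCL at each of the 6 non-ground nodes and solve the resulting linear system.
Node n1: branches {I1, R3, L2, R4, R9} → V_1 = 0.02140+0.1245j
Node n2: branches {R1, R2, R3, C1, R7, R8, R11, I3} → V_2 = 0.006452+0.005136j
Node n3: branches {R9, I3, R12} → V_3 = -0.7601+0.09771j
Node n4: branches {R2, C1, R8, L3} → V_4 = -0.0002147+0.0002050j
Node n5: branches {I1, R1, L1, L2, I2, R6, R7, I4} → V_5 = -1.193-3.693j
Node n6: branches {L1, R5, I2, R6, R10, R11, I4} → V_6 = -1.200-4.047j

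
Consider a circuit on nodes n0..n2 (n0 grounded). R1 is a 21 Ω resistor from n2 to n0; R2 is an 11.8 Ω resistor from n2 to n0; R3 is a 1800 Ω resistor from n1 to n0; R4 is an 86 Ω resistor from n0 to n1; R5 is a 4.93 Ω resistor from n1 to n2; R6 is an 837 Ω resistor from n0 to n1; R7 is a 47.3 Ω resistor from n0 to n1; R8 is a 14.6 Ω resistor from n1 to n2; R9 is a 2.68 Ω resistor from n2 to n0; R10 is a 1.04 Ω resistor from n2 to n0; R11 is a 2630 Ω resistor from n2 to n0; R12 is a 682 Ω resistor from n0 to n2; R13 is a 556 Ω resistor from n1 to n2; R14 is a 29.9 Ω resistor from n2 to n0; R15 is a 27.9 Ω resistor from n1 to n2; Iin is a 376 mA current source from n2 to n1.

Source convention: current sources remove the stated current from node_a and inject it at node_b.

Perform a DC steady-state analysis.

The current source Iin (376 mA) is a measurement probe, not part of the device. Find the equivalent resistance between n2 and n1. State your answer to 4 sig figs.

R_eq = 2.918 Ω

MNA unknowns: 2 node voltages V₁..V_2
R1: Y=0.04762 on G[2,0]
R2: Y=0.08475 on G[2,0]
R3: Y=0.0005556 on G[1,0]
R4: Y=0.01163 on G[0,1]
R5: Y=0.2028 on G[1,2]
R6: Y=0.001195 on G[0,1]
R7: Y=0.02114 on G[0,1]
R8: Y=0.06849 on G[1,2]
R9: Y=0.3731 on G[2,0]
R10: Y=0.9615 on G[2,0]
R11: Y=0.0003802 on G[2,0]
R12: Y=0.001466 on G[0,2]
R13: Y=0.001799 on G[1,2]
R14: Y=0.03344 on G[2,0]
R15: Y=0.03584 on G[1,2]
Iin: z[2]−=0.376, z[1]+=0.376
solve → V1=1.072, V2=-0.02464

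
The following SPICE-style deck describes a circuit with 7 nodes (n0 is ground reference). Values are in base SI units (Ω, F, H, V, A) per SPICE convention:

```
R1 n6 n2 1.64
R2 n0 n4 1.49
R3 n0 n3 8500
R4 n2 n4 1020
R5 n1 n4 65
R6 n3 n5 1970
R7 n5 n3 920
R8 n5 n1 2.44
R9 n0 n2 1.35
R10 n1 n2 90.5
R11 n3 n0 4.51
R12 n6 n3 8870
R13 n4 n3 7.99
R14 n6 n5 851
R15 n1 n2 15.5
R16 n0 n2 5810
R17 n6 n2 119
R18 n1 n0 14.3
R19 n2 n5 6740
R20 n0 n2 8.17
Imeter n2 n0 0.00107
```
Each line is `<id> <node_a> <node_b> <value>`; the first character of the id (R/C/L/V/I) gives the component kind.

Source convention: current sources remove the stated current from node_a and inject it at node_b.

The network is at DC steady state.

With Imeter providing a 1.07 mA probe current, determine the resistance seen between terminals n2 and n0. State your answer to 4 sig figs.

Apply KCL at each of the 6 non-ground nodes and solve the resulting linear system.
Node n1: branches {R5, R8, R10, R15, R18} → V_1 = -0.0005562
Node n2: branches {R1, R4, R9, R10, R15, R16, R17, R19, R20, Imeter} → V_2 = -0.001182
Node n3: branches {R3, R6, R7, R11, R12, R13} → V_3 = -7.638e-06
Node n4: branches {R2, R4, R5, R13} → V_4 = -1.313e-05
Node n5: branches {R6, R7, R8, R14, R19} → V_5 = -0.0005561
Node n6: branches {R1, R12, R14, R17} → V_6 = -0.001181

R_eq = 1.105 Ω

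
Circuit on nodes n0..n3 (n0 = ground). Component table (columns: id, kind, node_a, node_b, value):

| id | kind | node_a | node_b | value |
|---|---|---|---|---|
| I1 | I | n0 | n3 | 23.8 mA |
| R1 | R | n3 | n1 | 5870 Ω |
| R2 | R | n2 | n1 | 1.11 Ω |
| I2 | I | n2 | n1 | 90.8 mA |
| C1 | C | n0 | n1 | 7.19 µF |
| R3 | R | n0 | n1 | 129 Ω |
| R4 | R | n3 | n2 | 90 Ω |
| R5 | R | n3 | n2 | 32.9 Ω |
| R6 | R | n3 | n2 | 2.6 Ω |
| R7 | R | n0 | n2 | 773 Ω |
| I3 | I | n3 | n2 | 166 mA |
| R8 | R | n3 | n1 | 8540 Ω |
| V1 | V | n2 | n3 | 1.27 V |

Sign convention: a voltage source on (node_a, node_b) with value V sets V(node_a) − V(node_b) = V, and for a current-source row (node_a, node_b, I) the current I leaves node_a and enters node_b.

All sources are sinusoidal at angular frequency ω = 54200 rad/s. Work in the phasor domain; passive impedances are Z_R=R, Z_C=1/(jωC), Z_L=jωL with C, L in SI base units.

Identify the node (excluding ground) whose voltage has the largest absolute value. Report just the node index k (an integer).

3

Element admittances at ω=54200 rad/s:
  I1: injects 0.0238 A into n3 (from n0)
  Y(R1) = 0.0001704+0.000j S between n3,n1
  Y(R2) = 0.9009+0.000j S between n2,n1
  I2: injects 0.0908 A into n1 (from n2)
  Y(C1) = 0.000+0.3897j S between n0,n1
  Y(R3) = 0.007752+0.000j S between n0,n1
  Y(R4) = 0.01111+0.000j S between n3,n2
  Y(R5) = 0.03040+0.000j S between n3,n2
  Y(R6) = 0.3846+0.000j S between n3,n2
  Y(R7) = 0.001294+0.000j S between n0,n2
  I3: injects 0.166 A into n2 (from n3)
  Y(R8) = 0.0001171+0.000j S between n3,n1
  V1: constraint V(n2)−V(n3) = 1.27
Assemble and solve the 4×4 MNA system:
  V(n1)=0.001422-0.06129j  V(n2)=-0.07241-0.06120j  V(n3)=-1.342-0.06120j
  i(V1)=-0.3994+2.525e-08j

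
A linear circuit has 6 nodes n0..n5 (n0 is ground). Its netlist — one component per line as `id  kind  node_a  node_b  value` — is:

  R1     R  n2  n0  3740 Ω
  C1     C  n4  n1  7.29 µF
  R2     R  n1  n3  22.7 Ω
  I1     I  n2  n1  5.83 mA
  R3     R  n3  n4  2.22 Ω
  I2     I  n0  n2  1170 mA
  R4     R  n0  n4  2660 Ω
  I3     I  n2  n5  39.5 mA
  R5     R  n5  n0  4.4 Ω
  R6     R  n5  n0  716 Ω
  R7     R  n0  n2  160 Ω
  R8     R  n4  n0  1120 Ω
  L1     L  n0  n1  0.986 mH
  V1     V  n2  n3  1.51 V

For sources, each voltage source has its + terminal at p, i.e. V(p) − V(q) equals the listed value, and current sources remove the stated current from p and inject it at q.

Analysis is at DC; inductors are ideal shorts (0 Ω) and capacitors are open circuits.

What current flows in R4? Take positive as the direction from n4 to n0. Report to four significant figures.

0.008063 A

MNA unknowns: 5 node voltages V₁..V_5 plus 2 source currents (L1, V1)
R1: Y=0.0002674 on G[2,0]
C1: Y=0.000 on G[4,1]
R2: Y=0.04405 on G[1,3]
I1: z[2]−=0.00583, z[1]+=0.00583
R3: Y=0.4505 on G[3,4]
I2: z[0]−=1.17, z[2]+=1.17
R4: Y=0.0003759 on G[0,4]
I3: z[2]−=0.0395, z[5]+=0.0395
R5: Y=0.2273 on G[5,0]
R6: Y=0.001397 on G[5,0]
R7: Y=0.006250 on G[0,2]
R8: Y=0.0008929 on G[4,0]
L1: row V0−V1=0, i_L1 at 0,1
V1: row V2−V3=1.51, i_V1 at 2,3
solve → V1=0.000, V2=23.02, V3=21.51, V4=21.45, V5=0.1727
aux → i_L1=-0.9533, i_V1=0.9747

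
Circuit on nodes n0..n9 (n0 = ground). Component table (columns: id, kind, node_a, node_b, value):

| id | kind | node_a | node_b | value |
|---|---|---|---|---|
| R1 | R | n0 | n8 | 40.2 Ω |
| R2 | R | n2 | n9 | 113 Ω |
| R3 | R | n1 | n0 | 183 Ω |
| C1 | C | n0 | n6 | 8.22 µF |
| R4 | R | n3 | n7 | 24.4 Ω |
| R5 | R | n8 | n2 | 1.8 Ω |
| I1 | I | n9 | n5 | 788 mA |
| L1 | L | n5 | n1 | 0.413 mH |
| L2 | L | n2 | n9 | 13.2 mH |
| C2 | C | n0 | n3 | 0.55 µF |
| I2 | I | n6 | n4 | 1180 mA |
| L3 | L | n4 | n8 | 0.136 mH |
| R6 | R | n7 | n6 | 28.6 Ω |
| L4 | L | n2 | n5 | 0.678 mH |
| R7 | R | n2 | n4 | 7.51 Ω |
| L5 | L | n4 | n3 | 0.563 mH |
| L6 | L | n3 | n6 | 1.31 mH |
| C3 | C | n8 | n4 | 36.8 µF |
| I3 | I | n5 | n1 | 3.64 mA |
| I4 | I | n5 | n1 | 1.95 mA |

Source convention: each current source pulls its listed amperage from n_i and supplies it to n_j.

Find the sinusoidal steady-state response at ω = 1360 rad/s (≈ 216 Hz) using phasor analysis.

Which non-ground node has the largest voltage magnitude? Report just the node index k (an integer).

Apply KCL at each of the 9 non-ground nodes and solve the resulting linear system.
Node n1: branches {R3, L1, I3, I4} → V_1 = -1.023+1.046j
Node n2: branches {R2, R5, L2, L4, R7} → V_2 = -1.031+0.3079j
Node n3: branches {R4, C2, L5, L6} → V_3 = -1.052-0.6159j
Node n4: branches {I2, L3, R7, L5, C3} → V_4 = -1.041+0.3117j
Node n5: branches {I1, L1, L4, I3, I4} → V_5 = -1.026+1.040j
Node n6: branches {C1, I2, R6, L6} → V_6 = -1.147-2.770j
Node n7: branches {R4, R6} → V_7 = -1.096-1.608j
Node n8: branches {R1, R5, L3, C3} → V_8 = -1.039+0.3173j
Node n9: branches {R2, I1, L2} → V_9 = -3.223-13.49j

9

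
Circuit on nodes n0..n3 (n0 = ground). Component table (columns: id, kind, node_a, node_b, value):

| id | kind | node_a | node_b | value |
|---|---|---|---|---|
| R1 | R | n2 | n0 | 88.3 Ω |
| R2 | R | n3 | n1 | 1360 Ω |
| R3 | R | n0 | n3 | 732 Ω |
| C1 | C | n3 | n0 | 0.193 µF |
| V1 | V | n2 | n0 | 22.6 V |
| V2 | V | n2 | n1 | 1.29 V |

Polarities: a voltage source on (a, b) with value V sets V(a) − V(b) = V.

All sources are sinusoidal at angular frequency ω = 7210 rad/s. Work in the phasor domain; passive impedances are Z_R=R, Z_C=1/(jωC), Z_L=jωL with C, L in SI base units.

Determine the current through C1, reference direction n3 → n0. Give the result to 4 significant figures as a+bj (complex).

Element admittances at ω=7210 rad/s:
  Y(R1) = 0.01133+0.000j S between n2,n0
  Y(R2) = 0.0007353+0.000j S between n3,n1
  Y(R3) = 0.001366+0.000j S between n0,n3
  Y(C1) = 0.000+0.001392j S between n3,n0
  V1: constraint V(n2)−V(n0) = 22.6
  V2: constraint V(n2)−V(n1) = 1.29
Assemble and solve the 5×5 MNA system:
  V(n1)=21.31+0.000j  V(n2)=22.60+0.000j  V(n3)=5.184-3.432j
  i(V1)=-0.2678-0.002524j  i(V2)=0.01186+0.002524j

0.004776+0.007213j A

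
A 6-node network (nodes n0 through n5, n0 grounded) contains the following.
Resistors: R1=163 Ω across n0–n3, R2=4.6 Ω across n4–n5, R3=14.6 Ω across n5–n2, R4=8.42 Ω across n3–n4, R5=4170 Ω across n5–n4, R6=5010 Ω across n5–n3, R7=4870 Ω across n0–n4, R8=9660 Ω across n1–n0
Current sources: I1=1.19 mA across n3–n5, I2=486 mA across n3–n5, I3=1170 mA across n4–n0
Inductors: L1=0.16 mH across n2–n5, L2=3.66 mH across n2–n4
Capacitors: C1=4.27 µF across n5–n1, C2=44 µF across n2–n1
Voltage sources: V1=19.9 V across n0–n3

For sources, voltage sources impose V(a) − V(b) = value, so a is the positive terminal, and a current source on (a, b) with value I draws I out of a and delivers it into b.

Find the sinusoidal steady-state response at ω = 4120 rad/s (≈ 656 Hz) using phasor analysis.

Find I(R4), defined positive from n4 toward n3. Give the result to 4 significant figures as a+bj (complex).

-0.6744-0.0001793j A

Apply KCL at each of the 5 non-ground nodes and solve the resulting linear system.
Node n1: branches {C1, R8, C2} → V_1 = -23.58+0.5722j
Node n2: branches {R3, L1, L2, C2} → V_2 = -23.59+0.5827j
Node n3: branches {R1, R4, I1, I2, R6, V1} → V_3 = -19.90+0.000j
Node n4: branches {R2, R4, R5, L2, R7, I3} → V_4 = -25.58-0.001510j
Node n5: branches {R2, R3, I1, L1, I2, R5, C1, R6} → V_5 = -23.50+0.6030j
Source currents: i(V1)=1.040+5.893e-05j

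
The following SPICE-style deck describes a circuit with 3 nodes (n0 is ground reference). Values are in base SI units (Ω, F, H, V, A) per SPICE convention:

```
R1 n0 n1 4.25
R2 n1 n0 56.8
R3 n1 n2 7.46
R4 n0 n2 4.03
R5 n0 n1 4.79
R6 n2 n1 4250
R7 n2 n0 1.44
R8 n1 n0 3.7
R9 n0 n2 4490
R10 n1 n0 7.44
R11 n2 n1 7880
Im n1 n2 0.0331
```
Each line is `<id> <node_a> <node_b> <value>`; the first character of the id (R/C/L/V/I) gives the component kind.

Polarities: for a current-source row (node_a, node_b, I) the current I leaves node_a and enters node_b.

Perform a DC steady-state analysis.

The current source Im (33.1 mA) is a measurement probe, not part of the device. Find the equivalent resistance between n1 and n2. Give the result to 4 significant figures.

R_eq = 1.707 Ω

Apply KCL at each of the 2 non-ground nodes and solve the resulting linear system.
Node n1: branches {R1, R2, R3, R5, R6, R8, R10, R11, Im} → V_1 = -0.02944
Node n2: branches {R3, R4, R6, R7, R9, R11, Im} → V_2 = 0.02705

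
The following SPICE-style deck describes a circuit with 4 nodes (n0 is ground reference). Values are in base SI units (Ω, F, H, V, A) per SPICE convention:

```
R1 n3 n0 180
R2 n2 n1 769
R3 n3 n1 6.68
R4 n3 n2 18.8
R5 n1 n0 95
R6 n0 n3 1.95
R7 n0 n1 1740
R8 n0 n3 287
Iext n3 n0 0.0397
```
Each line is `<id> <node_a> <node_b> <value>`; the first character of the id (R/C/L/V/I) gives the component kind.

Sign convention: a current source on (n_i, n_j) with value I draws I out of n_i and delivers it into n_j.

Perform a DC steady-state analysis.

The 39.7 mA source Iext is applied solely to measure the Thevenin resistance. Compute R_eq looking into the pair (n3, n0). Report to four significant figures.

Apply KCL at each of the 3 non-ground nodes and solve the resulting linear system.
Node n1: branches {R2, R3, R5, R7} → V_1 = -0.06949
Node n2: branches {R2, R4} → V_2 = -0.07447
Node n3: branches {R1, R3, R4, R6, R8, Iext} → V_3 = -0.07460

R_eq = 1.879 Ω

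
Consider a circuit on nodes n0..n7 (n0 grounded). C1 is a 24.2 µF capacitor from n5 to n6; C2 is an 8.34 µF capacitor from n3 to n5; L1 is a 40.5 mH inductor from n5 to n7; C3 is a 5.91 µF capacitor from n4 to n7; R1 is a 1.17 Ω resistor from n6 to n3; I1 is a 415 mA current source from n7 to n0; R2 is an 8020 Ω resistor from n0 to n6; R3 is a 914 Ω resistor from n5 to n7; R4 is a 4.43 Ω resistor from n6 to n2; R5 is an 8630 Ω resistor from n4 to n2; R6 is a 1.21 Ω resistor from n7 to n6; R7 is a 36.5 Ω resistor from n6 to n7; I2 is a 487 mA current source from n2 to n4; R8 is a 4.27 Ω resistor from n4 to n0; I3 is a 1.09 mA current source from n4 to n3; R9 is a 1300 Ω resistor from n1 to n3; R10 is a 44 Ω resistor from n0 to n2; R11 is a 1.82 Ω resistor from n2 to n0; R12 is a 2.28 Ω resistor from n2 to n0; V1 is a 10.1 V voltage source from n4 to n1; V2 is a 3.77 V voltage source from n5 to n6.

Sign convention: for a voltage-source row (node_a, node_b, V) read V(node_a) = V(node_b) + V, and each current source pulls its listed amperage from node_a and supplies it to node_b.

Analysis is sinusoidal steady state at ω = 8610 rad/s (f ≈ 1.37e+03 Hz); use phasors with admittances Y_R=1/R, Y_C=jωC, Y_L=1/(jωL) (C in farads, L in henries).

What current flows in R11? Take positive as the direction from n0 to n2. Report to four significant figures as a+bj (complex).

Apply KCL at each of the 7 non-ground nodes and solve the resulting linear system.
Node n1: branches {R9, V1} → V_1 = -8.490-0.8814j
Node n2: branches {R4, R5, I2, R10, R11, R12} → V_2 = -0.7834+0.2041j
Node n3: branches {C2, R1, I3, R9} → V_3 = -2.113+1.431j
Node n4: branches {C3, R5, I2, R8, I3, V1} → V_4 = 1.610-0.8814j
Node n5: branches {C1, C2, L1, R3, V2} → V_5 = 1.635+1.118j
Node n6: branches {C1, R1, R2, R4, R6, R7, V2} → V_6 = -2.135+1.118j
Node n7: branches {L1, C3, I1, R3, R6, R7} → V_7 = -2.484+1.348j
Source currents: i(V1)=-0.004905-0.001779j, i(V2)=-0.02631-1.043j

0.4304-0.1121j A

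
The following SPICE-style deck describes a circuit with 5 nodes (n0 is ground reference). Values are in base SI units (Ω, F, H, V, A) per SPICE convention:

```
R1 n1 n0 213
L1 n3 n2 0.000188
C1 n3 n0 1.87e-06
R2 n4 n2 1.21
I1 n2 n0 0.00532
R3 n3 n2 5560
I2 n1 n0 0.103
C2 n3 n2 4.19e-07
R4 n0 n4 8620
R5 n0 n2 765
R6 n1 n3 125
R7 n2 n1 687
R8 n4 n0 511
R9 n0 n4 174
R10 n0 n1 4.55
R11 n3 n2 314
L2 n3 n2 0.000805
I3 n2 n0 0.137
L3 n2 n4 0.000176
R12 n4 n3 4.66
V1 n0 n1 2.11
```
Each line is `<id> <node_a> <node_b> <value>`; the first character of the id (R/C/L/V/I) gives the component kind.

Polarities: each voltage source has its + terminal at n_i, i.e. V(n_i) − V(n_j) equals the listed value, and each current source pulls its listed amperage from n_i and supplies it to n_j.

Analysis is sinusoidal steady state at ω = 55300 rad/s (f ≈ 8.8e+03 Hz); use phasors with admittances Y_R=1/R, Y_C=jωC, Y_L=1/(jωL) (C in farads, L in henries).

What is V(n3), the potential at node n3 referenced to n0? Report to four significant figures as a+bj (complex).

-0.2319+1.477j V

MNA unknowns: 4 node voltages V₁..V_4 plus 1 source current (V1)
R1: Y=0.004695+0.000j on G[1,0]
L1: Y=0.000-0.09619j on G[3,2]
C1: Y=0.000+0.1034j on G[3,0]
R2: Y=0.8264+0.000j on G[4,2]
I1: z[2]−=0.00532, z[0]+=0.00532
R3: Y=0.0001799+0.000j on G[3,2]
I2: z[1]−=0.103, z[0]+=0.103
C2: Y=0.000+0.02317j on G[3,2]
R4: Y=0.0001160+0.000j on G[0,4]
R5: Y=0.001307+0.000j on G[0,2]
R6: Y=0.008000+0.000j on G[1,3]
R7: Y=0.001456+0.000j on G[2,1]
R8: Y=0.001957+0.000j on G[4,0]
R9: Y=0.005747+0.000j on G[0,4]
R10: Y=0.2198+0.000j on G[0,1]
R11: Y=0.003185+0.000j on G[3,2]
L2: Y=0.000-0.02246j on G[3,2]
I3: z[2]−=0.137, z[0]+=0.137
L3: Y=0.000-0.1027j on G[2,4]
R12: Y=0.2146+0.000j on G[4,3]
V1: row V0−V1=2.11, i_V1 at 0,1
solve → V1=-2.110+0.000j, V2=-0.8071+1.088j, V3=-0.2319+1.477j, V4=-0.6916+1.171j
aux → i_V1=-0.3876-0.01340j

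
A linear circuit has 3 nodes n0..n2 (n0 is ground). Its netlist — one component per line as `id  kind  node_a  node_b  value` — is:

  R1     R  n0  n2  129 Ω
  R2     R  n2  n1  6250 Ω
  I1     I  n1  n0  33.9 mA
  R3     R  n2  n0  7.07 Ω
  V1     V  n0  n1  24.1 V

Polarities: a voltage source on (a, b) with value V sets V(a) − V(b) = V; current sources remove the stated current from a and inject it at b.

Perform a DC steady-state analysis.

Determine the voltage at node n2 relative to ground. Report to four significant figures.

-0.02582 V

Apply KCL at each of the 2 non-ground nodes and solve the resulting linear system.
Node n1: branches {R2, I1, V1} → V_1 = -24.10
Node n2: branches {R1, R2, R3} → V_2 = -0.02582
Source currents: i(V1)=0.03005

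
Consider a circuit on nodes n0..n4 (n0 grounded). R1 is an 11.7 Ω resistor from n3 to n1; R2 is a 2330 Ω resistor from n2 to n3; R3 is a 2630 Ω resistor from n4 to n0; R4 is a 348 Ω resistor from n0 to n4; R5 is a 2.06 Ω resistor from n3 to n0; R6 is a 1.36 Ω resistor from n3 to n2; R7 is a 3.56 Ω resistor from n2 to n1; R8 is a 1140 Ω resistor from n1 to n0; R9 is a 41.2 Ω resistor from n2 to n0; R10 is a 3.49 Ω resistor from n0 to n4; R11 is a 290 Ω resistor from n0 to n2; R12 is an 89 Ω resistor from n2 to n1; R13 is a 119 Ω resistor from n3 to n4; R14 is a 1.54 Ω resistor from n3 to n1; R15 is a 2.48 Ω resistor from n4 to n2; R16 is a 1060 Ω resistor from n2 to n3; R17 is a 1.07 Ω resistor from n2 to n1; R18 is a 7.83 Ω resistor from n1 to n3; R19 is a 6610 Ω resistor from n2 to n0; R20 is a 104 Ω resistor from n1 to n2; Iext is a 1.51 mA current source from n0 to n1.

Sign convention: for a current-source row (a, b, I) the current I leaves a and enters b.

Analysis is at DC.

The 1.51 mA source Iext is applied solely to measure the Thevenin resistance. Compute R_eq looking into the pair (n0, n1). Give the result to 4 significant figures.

R_eq = 2.003 Ω

Apply KCL at each of the 4 non-ground nodes and solve the resulting linear system.
Node n1: branches {R1, R7, R8, R12, R14, R17, R18, R20, Iext} → V_1 = 0.003025
Node n2: branches {R2, R6, R7, R9, R11, R12, R15, R16, R17, R19, R20} → V_2 = 0.002442
Node n3: branches {R1, R2, R5, R6, R13, R14, R16, R18} → V_3 = 0.002112
Node n4: branches {R3, R4, R10, R13, R15} → V_4 = 0.001429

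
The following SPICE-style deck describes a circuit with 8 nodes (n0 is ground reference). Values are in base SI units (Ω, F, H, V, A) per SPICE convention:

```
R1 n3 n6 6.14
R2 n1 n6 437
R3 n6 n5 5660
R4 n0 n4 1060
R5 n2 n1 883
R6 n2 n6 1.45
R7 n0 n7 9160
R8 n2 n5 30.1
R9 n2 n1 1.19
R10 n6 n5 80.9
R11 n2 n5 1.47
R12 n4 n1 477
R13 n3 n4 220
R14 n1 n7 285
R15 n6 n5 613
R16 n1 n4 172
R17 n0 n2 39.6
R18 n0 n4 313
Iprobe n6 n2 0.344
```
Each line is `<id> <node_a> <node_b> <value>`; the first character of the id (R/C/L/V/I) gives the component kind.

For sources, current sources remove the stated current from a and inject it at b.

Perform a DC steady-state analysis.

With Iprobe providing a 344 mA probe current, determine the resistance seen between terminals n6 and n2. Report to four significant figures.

R_eq = 1.410 Ω

Apply KCL at each of the 7 non-ground nodes and solve the resulting linear system.
Node n1: branches {R2, R5, R9, R12, R14, R16} → V_1 = 0.01656
Node n2: branches {R5, R6, R8, R9, R11, R17, Iprobe} → V_2 = 0.01913
Node n3: branches {R1, R13} → V_3 = -0.4566
Node n4: branches {R4, R12, R13, R16, R18} → V_4 = -0.1172
Node n5: branches {R3, R8, R10, R11, R15} → V_5 = 0.009685
Node n6: branches {R1, R2, R3, R6, R10, R15, Iprobe} → V_6 = -0.4661
Node n7: branches {R7, R14} → V_7 = 0.01606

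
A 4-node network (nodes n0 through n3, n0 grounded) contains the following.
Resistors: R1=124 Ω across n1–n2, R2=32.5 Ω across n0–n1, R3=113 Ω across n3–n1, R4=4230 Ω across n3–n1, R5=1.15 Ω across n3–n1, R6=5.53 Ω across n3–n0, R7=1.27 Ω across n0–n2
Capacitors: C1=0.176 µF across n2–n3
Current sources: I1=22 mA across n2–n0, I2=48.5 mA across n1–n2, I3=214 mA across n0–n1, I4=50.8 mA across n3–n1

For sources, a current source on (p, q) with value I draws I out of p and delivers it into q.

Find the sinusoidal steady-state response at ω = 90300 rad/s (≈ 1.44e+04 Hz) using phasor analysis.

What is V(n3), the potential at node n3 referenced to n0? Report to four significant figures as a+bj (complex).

Element admittances at ω=90300 rad/s:
  Y(R1) = 0.008065+0.000j S between n1,n2
  Y(C1) = 0.000+0.01589j S between n2,n3
  Y(R2) = 0.03077+0.000j S between n0,n1
  I1: injects 0.022 A into n0 (from n2)
  Y(R3) = 0.008850+0.000j S between n3,n1
  Y(R4) = 0.0002364+0.000j S between n3,n1
  Y(R5) = 0.8696+0.000j S between n3,n1
  Y(R6) = 0.1808+0.000j S between n3,n0
  I2: injects 0.0485 A into n2 (from n1)
  Y(R7) = 0.7874+0.000j S between n0,n2
  I3: injects 0.214 A into n1 (from n0)
  I4: injects 0.0508 A into n1 (from n3)
Assemble and solve the 3×3 MNA system:
  V(n1)=0.9201-0.04624j  V(n2)=0.04387+0.01292j  V(n3)=0.7142-0.04841j

0.7142-0.04841j V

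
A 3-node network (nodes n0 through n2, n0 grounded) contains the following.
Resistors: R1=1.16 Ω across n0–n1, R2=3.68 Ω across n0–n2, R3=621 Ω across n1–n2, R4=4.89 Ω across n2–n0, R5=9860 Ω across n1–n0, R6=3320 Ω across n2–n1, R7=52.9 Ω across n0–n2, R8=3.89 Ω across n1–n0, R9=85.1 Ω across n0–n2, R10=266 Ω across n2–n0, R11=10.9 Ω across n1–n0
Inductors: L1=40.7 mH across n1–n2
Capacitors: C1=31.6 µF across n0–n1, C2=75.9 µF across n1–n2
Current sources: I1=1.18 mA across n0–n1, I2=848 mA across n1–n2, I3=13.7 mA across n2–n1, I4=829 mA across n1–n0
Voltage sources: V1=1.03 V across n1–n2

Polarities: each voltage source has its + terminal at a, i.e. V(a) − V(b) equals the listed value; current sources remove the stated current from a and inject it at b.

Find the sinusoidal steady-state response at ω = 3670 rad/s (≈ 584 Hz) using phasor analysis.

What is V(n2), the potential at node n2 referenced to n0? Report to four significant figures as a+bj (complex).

-1.205+0.01176j V

Element admittances at ω=3670 rad/s:
  Y(R1) = 0.8621+0.000j S between n0,n1
  Y(R2) = 0.2717+0.000j S between n0,n2
  Y(R3) = 0.001610+0.000j S between n1,n2
  Y(L1) = 0.000-0.006695j S between n1,n2
  Y(R4) = 0.2045+0.000j S between n2,n0
  Y(R5) = 0.0001014+0.000j S between n1,n0
  Y(R6) = 0.0003012+0.000j S between n2,n1
  Y(R7) = 0.01890+0.000j S between n0,n2
  Y(C1) = 0.000+0.1160j S between n0,n1
  I1: injects 0.00118 A into n1 (from n0)
  I2: injects 0.848 A into n2 (from n1)
  Y(R8) = 0.2571+0.000j S between n1,n0
  Y(R9) = 0.01175+0.000j S between n0,n2
  I3: injects 0.0137 A into n1 (from n2)
  I4: injects 0.829 A into n0 (from n1)
  Y(C2) = 0.000+0.2786j S between n1,n2
  Y(R10) = 0.003759+0.000j S between n2,n0
  Y(R11) = 0.09174+0.000j S between n1,n0
  V1: constraint V(n1)−V(n2) = 1.03
Assemble and solve the 3×3 MNA system:
  V(n1)=-0.1745+0.01176j  V(n2)=-1.205+0.01176j
  i(V1)=-1.451-0.2740j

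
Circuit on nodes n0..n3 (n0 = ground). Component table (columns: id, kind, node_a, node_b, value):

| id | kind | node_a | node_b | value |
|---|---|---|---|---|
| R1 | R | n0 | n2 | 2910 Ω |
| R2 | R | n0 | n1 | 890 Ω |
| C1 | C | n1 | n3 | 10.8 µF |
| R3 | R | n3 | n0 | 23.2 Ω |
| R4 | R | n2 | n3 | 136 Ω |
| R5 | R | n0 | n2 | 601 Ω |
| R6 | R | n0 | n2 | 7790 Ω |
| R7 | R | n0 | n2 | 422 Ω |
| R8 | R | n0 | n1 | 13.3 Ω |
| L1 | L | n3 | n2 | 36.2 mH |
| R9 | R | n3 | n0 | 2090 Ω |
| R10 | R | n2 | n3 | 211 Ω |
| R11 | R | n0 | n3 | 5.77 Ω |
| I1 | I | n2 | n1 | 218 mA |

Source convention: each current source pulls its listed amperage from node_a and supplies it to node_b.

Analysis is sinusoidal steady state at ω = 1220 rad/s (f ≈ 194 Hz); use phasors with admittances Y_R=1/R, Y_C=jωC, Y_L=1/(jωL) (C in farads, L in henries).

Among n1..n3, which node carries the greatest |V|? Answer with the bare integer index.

MNA unknowns: 3 node voltages V₁..V_3
R1: Y=0.0003436+0.000j on G[0,2]
R2: Y=0.001124+0.000j on G[0,1]
C1: Y=0.000+0.01318j on G[1,3]
R3: Y=0.04310+0.000j on G[3,0]
R4: Y=0.007353+0.000j on G[2,3]
R5: Y=0.001664+0.000j on G[0,2]
R6: Y=0.0001284+0.000j on G[0,2]
R7: Y=0.002370+0.000j on G[0,2]
R8: Y=0.07519+0.000j on G[0,1]
L1: Y=0.000-0.02264j on G[3,2]
R9: Y=0.0004785+0.000j on G[3,0]
R10: Y=0.004739+0.000j on G[2,3]
R11: Y=0.1733+0.000j on G[0,3]
I1: z[2]−=0.218, z[1]+=0.218
solve → V1=2.693-0.6096j, V2=-5.305-5.850j, V3=-0.8375+0.3360j

2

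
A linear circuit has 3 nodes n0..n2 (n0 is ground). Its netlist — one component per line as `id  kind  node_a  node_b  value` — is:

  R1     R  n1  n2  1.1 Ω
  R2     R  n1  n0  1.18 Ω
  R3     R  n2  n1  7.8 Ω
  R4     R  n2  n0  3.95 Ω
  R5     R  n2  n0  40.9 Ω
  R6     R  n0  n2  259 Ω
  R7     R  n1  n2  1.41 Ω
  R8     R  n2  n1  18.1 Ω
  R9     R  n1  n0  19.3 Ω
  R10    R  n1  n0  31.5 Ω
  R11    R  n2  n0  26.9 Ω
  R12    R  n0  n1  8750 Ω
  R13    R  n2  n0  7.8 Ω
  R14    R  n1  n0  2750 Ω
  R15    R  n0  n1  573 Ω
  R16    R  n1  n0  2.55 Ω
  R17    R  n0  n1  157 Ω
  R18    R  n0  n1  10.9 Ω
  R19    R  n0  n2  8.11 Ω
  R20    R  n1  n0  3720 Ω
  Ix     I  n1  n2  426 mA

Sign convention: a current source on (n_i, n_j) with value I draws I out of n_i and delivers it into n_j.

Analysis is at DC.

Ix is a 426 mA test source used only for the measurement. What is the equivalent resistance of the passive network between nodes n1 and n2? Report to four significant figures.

R_eq = 0.4527 Ω

MNA unknowns: 2 node voltages V₁..V_2
R1: Y=0.9091 on G[1,2]
R2: Y=0.8475 on G[1,0]
R3: Y=0.1282 on G[2,1]
R4: Y=0.2532 on G[2,0]
R5: Y=0.02445 on G[2,0]
R6: Y=0.003861 on G[0,2]
R7: Y=0.7092 on G[1,2]
R8: Y=0.05525 on G[2,1]
R9: Y=0.05181 on G[1,0]
R10: Y=0.03175 on G[1,0]
R11: Y=0.03717 on G[2,0]
R12: Y=0.0001143 on G[0,1]
R13: Y=0.1282 on G[2,0]
R14: Y=0.0003636 on G[1,0]
R15: Y=0.001745 on G[0,1]
R16: Y=0.3922 on G[1,0]
R17: Y=0.006369 on G[0,1]
R18: Y=0.09174 on G[0,1]
R19: Y=0.1233 on G[0,2]
R20: Y=0.0002688 on G[1,0]
Ix: z[1]−=0.426, z[2]+=0.426
solve → V1=-0.05515, V2=0.1377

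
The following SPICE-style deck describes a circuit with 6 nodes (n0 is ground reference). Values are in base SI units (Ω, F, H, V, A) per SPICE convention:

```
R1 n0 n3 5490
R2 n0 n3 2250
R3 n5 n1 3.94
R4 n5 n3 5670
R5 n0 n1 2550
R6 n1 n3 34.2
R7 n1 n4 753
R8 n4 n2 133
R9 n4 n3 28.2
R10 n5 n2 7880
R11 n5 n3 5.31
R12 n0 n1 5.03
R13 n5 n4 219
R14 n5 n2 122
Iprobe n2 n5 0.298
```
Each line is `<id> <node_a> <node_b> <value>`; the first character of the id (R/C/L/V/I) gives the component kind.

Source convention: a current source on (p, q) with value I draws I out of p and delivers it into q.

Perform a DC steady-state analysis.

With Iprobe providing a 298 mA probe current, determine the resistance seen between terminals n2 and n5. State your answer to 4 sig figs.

R_eq = 68.72 Ω

Apply KCL at each of the 5 non-ground nodes and solve the resulting linear system.
Node n1: branches {R3, R5, R6, R7, R12} → V_1 = 0.001350
Node n2: branches {R8, R10, R14, Iprobe} → V_2 = -20.41
Node n3: branches {R1, R2, R4, R6, R9, R11} → V_3 = -0.4290
Node n4: branches {R7, R8, R9, R13} → V_4 = -3.444
Node n5: branches {R3, R4, R10, R11, R13, R14, Iprobe} → V_5 = 0.07002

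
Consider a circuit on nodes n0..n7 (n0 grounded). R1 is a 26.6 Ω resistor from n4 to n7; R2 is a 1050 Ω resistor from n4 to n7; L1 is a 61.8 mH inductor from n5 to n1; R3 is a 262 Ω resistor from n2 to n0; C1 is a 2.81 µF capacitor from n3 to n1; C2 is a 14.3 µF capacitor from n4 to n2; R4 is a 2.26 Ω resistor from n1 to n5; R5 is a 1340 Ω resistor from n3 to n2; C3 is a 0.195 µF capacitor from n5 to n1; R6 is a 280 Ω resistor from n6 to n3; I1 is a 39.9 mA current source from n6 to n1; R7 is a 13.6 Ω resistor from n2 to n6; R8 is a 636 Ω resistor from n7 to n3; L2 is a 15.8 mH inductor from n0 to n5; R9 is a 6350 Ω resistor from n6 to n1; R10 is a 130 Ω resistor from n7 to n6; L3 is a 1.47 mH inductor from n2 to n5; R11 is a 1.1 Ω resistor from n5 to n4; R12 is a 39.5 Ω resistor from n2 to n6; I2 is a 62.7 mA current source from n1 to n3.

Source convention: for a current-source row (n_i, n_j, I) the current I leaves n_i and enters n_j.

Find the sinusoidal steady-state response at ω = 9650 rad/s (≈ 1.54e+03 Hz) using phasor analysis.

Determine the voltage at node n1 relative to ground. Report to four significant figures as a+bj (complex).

Apply KCL at each of the 7 non-ground nodes and solve the resulting linear system.
Node n1: branches {L1, C1, R4, C3, I1, R9, I2} → V_1 = 0.3200+0.08656j
Node n2: branches {R3, C2, R5, R7, L3, R12} → V_2 = -0.09744+0.4193j
Node n3: branches {C1, R5, R6, R8, I2} → V_3 = 0.8065-1.999j
Node n4: branches {R1, R2, C2, R11} → V_4 = 0.1793+0.01392j
Node n5: branches {L1, R4, C3, L2, L3, R11} → V_5 = 0.2440+0.05670j
Node n6: branches {R6, I1, R7, R9, R10, R12} → V_6 = -0.4153+0.3109j
Node n7: branches {R1, R2, R8, R10} → V_7 = 0.1042-0.004503j

0.3200+0.08656j V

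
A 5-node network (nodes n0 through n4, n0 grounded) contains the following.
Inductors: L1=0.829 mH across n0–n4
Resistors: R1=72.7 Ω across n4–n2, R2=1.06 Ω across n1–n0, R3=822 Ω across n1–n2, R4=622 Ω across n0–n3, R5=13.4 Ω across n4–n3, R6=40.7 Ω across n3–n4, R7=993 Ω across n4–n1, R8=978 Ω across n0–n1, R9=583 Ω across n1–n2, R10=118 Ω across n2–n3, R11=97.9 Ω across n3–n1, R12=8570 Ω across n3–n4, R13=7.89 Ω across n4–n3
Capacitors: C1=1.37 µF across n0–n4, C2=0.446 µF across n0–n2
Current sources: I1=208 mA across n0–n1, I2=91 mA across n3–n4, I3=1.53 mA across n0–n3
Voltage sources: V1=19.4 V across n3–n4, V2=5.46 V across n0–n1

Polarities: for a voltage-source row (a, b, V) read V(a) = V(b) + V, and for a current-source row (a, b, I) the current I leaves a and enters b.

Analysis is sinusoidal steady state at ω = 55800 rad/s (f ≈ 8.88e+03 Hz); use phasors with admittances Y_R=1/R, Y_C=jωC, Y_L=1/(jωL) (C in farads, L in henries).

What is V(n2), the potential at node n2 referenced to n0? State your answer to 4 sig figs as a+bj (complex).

3.832+0.5047j V

Apply KCL at each of the 4 non-ground nodes and solve the resulting linear system.
Node n1: branches {R2, R3, I1, R7, R8, R9, R11, V2} → V_1 = -5.460+0.000j
Node n2: branches {R1, R3, C2, R9, R10} → V_2 = 3.832+0.5047j
Node n3: branches {R4, R5, I2, R6, R10, I3, R11, R12, R13, V1} → V_3 = 16.50+4.861j
Node n4: branches {L1, R1, C1, R5, I2, R6, R7, R12, R13, V1} → V_4 = -2.904+4.861j
Source currents: i(V1)=-4.833-0.09439j, i(V2)=-5.619-0.05603j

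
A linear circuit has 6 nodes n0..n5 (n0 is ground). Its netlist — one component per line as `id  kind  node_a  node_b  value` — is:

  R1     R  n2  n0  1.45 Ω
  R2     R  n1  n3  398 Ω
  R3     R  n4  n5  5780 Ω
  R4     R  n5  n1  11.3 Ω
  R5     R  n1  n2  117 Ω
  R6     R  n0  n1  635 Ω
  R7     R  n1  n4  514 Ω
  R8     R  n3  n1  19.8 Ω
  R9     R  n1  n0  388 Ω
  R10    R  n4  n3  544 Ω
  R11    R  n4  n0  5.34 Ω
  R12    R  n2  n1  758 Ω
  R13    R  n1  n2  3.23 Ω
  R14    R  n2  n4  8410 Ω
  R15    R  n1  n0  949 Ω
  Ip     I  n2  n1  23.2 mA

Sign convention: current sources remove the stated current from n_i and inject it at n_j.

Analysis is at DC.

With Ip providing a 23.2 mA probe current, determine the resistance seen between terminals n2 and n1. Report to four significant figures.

Element admittances at DC:
  Y(R1) = 0.6897 S between n2,n0
  Y(R2) = 0.002513 S between n1,n3
  Y(R3) = 0.0001730 S between n4,n5
  Y(R4) = 0.08850 S between n5,n1
  Y(R5) = 0.008547 S between n1,n2
  Y(R6) = 0.001575 S between n0,n1
  Y(R7) = 0.001946 S between n1,n4
  Y(R8) = 0.05051 S between n3,n1
  Y(R9) = 0.002577 S between n1,n0
  Y(R10) = 0.001838 S between n4,n3
  Y(R11) = 0.1873 S between n4,n0
  Y(R12) = 0.001319 S between n2,n1
  Y(R13) = 0.3096 S between n1,n2
  Y(R14) = 0.0001189 S between n2,n4
  Y(R15) = 0.001054 S between n1,n0
  Ip: injects 0.0232 A into n1 (from n2)
Assemble and solve the 5×5 MNA system:
  V(n1)=0.06974  V(n2)=-0.0009119  V(n3)=0.06745  V(n4)=0.001419  V(n5)=0.06961

R_eq = 3.045 Ω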